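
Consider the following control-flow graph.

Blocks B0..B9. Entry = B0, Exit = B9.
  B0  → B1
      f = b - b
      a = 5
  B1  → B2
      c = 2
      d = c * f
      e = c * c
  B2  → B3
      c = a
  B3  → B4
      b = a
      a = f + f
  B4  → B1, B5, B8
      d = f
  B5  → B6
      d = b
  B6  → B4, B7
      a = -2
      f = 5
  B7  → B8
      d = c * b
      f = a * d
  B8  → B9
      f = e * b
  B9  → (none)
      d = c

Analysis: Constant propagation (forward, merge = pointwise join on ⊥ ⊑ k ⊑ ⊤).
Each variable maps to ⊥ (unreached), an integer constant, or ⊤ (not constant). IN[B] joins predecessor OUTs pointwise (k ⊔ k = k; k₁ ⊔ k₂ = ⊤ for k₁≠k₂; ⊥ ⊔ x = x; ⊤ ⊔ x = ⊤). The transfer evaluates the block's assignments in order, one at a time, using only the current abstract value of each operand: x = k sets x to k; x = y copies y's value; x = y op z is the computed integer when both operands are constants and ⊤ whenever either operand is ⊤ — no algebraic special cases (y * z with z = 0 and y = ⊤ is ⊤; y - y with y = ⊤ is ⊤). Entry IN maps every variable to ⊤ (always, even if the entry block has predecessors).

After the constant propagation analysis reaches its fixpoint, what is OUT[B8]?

Per-block solution:
  B0:   IN=(all ⊤)   OUT={a:5; rest ⊤}
  B1:   IN=(all ⊤)   OUT={c:2, e:4; rest ⊤}
  B2:   IN={c:2, e:4; rest ⊤}   OUT={e:4; rest ⊤}
  B3:   IN={e:4; rest ⊤}   OUT={e:4; rest ⊤}
  B4:   IN={e:4; rest ⊤}   OUT={e:4; rest ⊤}
  B5:   IN={e:4; rest ⊤}   OUT={e:4; rest ⊤}
  B6:   IN={e:4; rest ⊤}   OUT={a:-2, e:4, f:5; rest ⊤}
  B7:   IN={a:-2, e:4, f:5; rest ⊤}   OUT={a:-2, e:4; rest ⊤}
  B8:   IN={e:4; rest ⊤}   OUT={e:4; rest ⊤}
  B9:   IN={e:4; rest ⊤}   OUT={e:4; rest ⊤}

Merge at B8: IN[B8] = OUT[B4] ⊔ OUT[B7] = {a: ⊤, b: ⊤, c: ⊤, d: ⊤, e: 4, f: ⊤}
Applying B8's transfer function to that IN value gives OUT[B8] (row B8 above).

Answer: {a: ⊤, b: ⊤, c: ⊤, d: ⊤, e: 4, f: ⊤}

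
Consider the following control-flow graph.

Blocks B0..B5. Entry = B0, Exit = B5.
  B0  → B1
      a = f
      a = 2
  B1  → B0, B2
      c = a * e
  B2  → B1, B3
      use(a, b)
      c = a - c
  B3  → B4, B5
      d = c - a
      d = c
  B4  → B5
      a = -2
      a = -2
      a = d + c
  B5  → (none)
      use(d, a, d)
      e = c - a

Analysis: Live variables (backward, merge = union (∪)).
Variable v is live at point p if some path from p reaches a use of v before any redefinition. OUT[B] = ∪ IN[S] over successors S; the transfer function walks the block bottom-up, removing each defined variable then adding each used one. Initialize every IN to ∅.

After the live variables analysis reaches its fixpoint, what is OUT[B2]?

Answer: {a, b, c, e, f}

Trace:
Fixpoint table:
  B0:   IN={b, e, f}   OUT={a, b, e, f}
  B1:   IN={a, b, e, f}   OUT={a, b, c, e, f}
  B2:   IN={a, b, c, e, f}   OUT={a, b, c, e, f}
  B3:   IN={a, c}   OUT={a, c, d}
  B4:   IN={c, d}   OUT={a, c, d}
  B5:   IN={a, c, d}   OUT={}

Merge at B2: OUT[B2] = IN[B1] ⊔ IN[B3] = {a, b, c, e, f}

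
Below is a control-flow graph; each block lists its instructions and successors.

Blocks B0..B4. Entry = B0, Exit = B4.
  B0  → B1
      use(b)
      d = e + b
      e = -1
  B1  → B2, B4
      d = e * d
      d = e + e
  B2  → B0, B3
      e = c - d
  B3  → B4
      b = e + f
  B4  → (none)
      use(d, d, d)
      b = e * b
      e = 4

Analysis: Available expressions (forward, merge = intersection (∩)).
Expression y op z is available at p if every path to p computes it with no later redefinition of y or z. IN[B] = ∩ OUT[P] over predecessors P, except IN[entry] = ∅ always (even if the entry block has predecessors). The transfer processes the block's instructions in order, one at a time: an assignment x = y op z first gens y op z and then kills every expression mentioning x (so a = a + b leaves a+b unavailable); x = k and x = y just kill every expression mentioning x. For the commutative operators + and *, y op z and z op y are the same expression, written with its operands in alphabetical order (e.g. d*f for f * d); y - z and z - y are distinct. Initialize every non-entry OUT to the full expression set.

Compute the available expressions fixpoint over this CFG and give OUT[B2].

Converged values:
  B0: | IN={} | OUT={}
  B1: | IN={} | OUT={e+e}
  B2: | IN={e+e} | OUT={c-d}
  B3: | IN={c-d} | OUT={c-d, e+f}
  B4: | IN={} | OUT={}

Merge at B2: IN[B2] = OUT[B1] = {e+e}
Applying B2's transfer function to that IN value gives OUT[B2] (row B2 above).

Answer: {c-d}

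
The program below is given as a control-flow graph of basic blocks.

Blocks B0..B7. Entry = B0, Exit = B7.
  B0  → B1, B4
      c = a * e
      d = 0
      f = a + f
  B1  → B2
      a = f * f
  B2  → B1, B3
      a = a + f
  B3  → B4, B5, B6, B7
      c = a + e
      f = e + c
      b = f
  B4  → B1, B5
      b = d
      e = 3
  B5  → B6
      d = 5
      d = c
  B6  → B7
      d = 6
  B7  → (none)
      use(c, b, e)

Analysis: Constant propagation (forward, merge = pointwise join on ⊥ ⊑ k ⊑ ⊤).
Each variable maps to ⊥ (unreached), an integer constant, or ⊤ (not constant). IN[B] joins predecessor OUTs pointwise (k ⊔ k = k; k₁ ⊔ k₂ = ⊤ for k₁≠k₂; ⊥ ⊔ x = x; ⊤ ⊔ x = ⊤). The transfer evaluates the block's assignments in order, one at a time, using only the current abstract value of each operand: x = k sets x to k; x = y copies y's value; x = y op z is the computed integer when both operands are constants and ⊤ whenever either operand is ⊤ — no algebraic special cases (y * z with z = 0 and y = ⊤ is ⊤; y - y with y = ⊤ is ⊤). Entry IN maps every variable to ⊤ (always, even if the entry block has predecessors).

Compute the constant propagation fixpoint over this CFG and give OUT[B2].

Per-block solution:
  B0: | IN=(all ⊤) | OUT={d:0; rest ⊤}
  B1: | IN={d:0; rest ⊤} | OUT={d:0; rest ⊤}
  B2: | IN={d:0; rest ⊤} | OUT={d:0; rest ⊤}
  B3: | IN={d:0; rest ⊤} | OUT={d:0; rest ⊤}
  B4: | IN={d:0; rest ⊤} | OUT={b:0, d:0, e:3; rest ⊤}
  B5: | IN={d:0; rest ⊤} | OUT=(all ⊤)
  B6: | IN=(all ⊤) | OUT={d:6; rest ⊤}
  B7: | IN=(all ⊤) | OUT=(all ⊤)

Merge at B2: IN[B2] = OUT[B1] = {a: ⊤, b: ⊤, c: ⊤, d: 0, e: ⊤, f: ⊤}
Applying B2's transfer function to that IN value gives OUT[B2] (row B2 above).

Answer: {a: ⊤, b: ⊤, c: ⊤, d: 0, e: ⊤, f: ⊤}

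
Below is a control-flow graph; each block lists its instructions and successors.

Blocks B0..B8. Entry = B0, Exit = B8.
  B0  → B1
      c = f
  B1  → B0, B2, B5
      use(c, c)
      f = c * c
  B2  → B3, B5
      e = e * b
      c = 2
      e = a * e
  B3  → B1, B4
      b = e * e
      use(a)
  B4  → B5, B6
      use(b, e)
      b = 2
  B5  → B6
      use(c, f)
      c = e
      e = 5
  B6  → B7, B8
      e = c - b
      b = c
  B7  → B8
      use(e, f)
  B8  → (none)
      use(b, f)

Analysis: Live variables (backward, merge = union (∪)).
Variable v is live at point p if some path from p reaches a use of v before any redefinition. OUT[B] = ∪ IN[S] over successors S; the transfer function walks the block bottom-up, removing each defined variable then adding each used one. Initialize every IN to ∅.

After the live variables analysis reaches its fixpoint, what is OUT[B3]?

Per-block solution:
  B0:  IN={a, b, e, f}  OUT={a, b, c, e}
  B1:  IN={a, b, c, e}  OUT={a, b, c, e, f}
  B2:  IN={a, b, e, f}  OUT={a, b, c, e, f}
  B3:  IN={a, c, e, f}  OUT={a, b, c, e, f}
  B4:  IN={b, c, e, f}  OUT={b, c, e, f}
  B5:  IN={b, c, e, f}  OUT={b, c, f}
  B6:  IN={b, c, f}  OUT={b, e, f}
  B7:  IN={b, e, f}  OUT={b, f}
  B8:  IN={b, f}  OUT={}

Merge at B3: OUT[B3] = IN[B1] ⊔ IN[B4] = {a, b, c, e, f}

Answer: {a, b, c, e, f}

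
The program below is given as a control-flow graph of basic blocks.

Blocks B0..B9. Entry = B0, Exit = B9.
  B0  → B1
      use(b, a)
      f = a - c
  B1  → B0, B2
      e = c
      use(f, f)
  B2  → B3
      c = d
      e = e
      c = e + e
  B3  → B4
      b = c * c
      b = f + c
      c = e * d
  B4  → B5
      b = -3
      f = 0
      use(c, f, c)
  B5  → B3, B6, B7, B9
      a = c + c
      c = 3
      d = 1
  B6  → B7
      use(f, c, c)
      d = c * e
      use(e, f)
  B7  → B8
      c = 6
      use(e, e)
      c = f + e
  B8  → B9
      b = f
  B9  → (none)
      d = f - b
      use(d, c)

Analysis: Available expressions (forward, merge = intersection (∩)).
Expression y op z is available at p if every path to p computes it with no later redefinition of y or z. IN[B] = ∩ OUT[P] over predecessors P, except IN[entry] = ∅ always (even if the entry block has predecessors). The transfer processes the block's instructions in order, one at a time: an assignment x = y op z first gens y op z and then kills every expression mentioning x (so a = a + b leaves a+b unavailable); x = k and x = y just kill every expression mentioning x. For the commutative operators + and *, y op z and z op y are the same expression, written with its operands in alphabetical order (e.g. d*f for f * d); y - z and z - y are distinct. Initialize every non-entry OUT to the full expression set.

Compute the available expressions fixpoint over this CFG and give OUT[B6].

Converged values:
  B0:   IN={}   OUT={a-c}
  B1:   IN={a-c}   OUT={a-c}
  B2:   IN={a-c}   OUT={e+e}
  B3:   IN={e+e}   OUT={d*e, e+e}
  B4:   IN={d*e, e+e}   OUT={d*e, e+e}
  B5:   IN={d*e, e+e}   OUT={e+e}
  B6:   IN={e+e}   OUT={c*e, e+e}
  B7:   IN={e+e}   OUT={e+e, e+f}
  B8:   IN={e+e, e+f}   OUT={e+e, e+f}
  B9:   IN={e+e}   OUT={e+e, f-b}

Merge at B6: IN[B6] = OUT[B5] = {e+e}
Applying B6's transfer function to that IN value gives OUT[B6] (row B6 above).

Answer: {c*e, e+e}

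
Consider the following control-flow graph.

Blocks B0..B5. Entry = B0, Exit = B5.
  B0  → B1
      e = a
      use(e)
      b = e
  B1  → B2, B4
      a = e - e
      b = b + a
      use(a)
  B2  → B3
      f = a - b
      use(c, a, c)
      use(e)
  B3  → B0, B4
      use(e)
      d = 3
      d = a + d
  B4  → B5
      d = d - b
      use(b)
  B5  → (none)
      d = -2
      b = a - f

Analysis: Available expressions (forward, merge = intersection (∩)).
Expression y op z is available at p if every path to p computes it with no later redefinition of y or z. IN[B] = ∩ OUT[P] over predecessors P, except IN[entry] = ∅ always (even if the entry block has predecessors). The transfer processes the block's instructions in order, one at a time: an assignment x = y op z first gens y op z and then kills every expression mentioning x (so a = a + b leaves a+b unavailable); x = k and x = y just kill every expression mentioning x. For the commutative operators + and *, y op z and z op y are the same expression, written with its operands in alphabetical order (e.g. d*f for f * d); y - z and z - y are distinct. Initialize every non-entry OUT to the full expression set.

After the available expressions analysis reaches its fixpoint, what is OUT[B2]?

Answer: {a-b, e-e}

Working:
Per-block solution:
  B0: | IN={} | OUT={}
  B1: | IN={} | OUT={e-e}
  B2: | IN={e-e} | OUT={a-b, e-e}
  B3: | IN={a-b, e-e} | OUT={a-b, e-e}
  B4: | IN={e-e} | OUT={e-e}
  B5: | IN={e-e} | OUT={a-f, e-e}

Merge at B2: IN[B2] = OUT[B1] = {e-e}
Applying B2's transfer function to that IN value gives OUT[B2] (row B2 above).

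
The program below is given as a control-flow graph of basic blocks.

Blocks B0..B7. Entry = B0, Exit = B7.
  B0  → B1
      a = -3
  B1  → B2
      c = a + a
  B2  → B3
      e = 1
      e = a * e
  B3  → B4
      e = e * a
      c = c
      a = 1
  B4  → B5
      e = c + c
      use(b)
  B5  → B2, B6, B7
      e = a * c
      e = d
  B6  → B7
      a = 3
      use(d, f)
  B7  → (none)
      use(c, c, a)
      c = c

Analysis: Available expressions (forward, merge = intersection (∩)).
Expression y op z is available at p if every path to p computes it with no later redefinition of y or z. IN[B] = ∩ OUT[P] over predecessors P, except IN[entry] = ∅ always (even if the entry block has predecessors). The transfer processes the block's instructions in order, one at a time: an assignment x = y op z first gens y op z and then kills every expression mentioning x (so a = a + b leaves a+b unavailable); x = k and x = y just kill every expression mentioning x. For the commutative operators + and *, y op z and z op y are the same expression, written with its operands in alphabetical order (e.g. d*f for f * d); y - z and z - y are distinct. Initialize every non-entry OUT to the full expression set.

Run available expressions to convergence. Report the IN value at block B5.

Per-block solution:
  B0:   IN={}   OUT={}
  B1:   IN={}   OUT={a+a}
  B2:   IN={}   OUT={}
  B3:   IN={}   OUT={}
  B4:   IN={}   OUT={c+c}
  B5:   IN={c+c}   OUT={a*c, c+c}
  B6:   IN={a*c, c+c}   OUT={c+c}
  B7:   IN={c+c}   OUT={}

Merge at B5: IN[B5] = OUT[B4] = {c+c}

Answer: {c+c}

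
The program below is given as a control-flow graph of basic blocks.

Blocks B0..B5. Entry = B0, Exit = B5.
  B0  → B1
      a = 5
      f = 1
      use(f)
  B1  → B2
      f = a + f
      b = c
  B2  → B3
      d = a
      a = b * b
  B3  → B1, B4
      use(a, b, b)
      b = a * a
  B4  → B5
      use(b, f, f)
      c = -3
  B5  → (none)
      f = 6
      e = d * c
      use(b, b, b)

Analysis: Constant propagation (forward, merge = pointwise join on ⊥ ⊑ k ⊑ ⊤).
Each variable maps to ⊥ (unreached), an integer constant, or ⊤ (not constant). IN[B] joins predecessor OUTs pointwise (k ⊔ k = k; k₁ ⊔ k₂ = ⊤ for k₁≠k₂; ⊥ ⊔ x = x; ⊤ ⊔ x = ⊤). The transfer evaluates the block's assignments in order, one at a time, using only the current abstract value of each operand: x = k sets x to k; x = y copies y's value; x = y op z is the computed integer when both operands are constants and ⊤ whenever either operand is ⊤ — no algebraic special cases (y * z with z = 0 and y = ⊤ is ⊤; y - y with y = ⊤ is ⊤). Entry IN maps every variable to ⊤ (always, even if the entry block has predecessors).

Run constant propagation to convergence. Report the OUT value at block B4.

Converged values:
  B0:   IN=(all ⊤)   OUT={a:5, f:1; rest ⊤}
  B1:   IN=(all ⊤)   OUT=(all ⊤)
  B2:   IN=(all ⊤)   OUT=(all ⊤)
  B3:   IN=(all ⊤)   OUT=(all ⊤)
  B4:   IN=(all ⊤)   OUT={c:-3; rest ⊤}
  B5:   IN={c:-3; rest ⊤}   OUT={c:-3, f:6; rest ⊤}

Merge at B4: IN[B4] = OUT[B3] = {a: ⊤, b: ⊤, c: ⊤, d: ⊤, e: ⊤, f: ⊤}
Applying B4's transfer function to that IN value gives OUT[B4] (row B4 above).

Answer: {a: ⊤, b: ⊤, c: -3, d: ⊤, e: ⊤, f: ⊤}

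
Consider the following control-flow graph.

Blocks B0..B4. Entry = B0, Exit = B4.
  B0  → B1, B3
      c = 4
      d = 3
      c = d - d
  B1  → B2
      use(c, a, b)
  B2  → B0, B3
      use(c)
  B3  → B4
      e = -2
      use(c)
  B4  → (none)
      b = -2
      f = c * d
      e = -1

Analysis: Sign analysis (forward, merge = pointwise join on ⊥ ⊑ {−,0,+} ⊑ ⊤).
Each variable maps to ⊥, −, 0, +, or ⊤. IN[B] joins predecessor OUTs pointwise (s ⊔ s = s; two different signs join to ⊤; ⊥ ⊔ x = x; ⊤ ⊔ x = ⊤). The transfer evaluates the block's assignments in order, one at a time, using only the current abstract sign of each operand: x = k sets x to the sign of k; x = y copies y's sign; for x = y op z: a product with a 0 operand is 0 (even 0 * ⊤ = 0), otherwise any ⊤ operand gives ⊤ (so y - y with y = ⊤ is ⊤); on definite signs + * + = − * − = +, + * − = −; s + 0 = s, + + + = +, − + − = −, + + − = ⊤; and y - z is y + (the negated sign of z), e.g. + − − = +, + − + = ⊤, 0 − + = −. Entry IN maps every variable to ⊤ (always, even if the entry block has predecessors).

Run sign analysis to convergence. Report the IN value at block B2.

Answer: {a: ⊤, b: ⊤, c: ⊤, d: +, e: ⊤, f: ⊤}

Working:
Per-block solution:
  B0: | IN=(all ⊤) | OUT={d:+; rest ⊤}
  B1: | IN={d:+; rest ⊤} | OUT={d:+; rest ⊤}
  B2: | IN={d:+; rest ⊤} | OUT={d:+; rest ⊤}
  B3: | IN={d:+; rest ⊤} | OUT={d:+, e:-; rest ⊤}
  B4: | IN={d:+, e:-; rest ⊤} | OUT={b:-, d:+, e:-; rest ⊤}

Merge at B2: IN[B2] = OUT[B1] = {a: ⊤, b: ⊤, c: ⊤, d: +, e: ⊤, f: ⊤}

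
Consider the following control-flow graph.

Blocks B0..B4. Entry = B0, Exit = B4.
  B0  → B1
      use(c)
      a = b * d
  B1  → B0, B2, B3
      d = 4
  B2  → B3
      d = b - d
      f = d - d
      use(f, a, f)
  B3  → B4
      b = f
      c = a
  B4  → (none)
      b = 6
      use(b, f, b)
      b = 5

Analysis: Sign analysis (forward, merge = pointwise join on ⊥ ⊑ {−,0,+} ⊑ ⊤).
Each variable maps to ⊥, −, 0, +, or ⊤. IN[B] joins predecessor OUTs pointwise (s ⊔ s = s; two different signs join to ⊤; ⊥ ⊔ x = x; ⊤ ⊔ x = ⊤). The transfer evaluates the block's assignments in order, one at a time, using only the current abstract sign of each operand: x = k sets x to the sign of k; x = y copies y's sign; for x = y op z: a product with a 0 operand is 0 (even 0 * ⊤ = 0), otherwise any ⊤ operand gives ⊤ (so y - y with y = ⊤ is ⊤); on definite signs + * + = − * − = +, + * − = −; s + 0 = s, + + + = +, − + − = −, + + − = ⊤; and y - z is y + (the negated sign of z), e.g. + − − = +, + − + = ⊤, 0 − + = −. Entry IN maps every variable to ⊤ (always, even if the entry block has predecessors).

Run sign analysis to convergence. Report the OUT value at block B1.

Answer: {a: ⊤, b: ⊤, c: ⊤, d: +, e: ⊤, f: ⊤}

Derivation:
Converged values:
  B0: | IN=(all ⊤) | OUT=(all ⊤)
  B1: | IN=(all ⊤) | OUT={d:+; rest ⊤}
  B2: | IN={d:+; rest ⊤} | OUT=(all ⊤)
  B3: | IN=(all ⊤) | OUT=(all ⊤)
  B4: | IN=(all ⊤) | OUT={b:+; rest ⊤}

Merge at B1: IN[B1] = OUT[B0] = {a: ⊤, b: ⊤, c: ⊤, d: ⊤, e: ⊤, f: ⊤}
Applying B1's transfer function to that IN value gives OUT[B1] (row B1 above).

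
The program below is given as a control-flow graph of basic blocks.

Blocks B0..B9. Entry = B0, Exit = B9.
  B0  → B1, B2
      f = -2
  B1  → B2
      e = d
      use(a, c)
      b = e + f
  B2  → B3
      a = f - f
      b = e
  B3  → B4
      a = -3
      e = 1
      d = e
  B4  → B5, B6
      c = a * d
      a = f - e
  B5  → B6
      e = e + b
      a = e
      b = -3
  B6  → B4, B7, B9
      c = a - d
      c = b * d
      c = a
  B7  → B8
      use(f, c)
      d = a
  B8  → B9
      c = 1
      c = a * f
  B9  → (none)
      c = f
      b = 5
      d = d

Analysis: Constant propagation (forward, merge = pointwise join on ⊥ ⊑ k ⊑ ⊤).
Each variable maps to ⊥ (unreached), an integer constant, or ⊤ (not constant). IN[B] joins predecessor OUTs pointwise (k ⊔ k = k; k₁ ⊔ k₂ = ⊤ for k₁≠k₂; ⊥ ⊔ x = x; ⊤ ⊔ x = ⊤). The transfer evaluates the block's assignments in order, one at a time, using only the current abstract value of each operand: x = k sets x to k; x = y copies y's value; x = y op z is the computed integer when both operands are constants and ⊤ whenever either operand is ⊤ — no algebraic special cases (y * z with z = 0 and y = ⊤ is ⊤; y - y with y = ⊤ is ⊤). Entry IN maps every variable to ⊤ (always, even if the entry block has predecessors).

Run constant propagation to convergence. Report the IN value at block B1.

Answer: {a: ⊤, b: ⊤, c: ⊤, d: ⊤, e: ⊤, f: -2}

Trace:
Per-block solution:
  B0: | IN=(all ⊤) | OUT={f:-2; rest ⊤}
  B1: | IN={f:-2; rest ⊤} | OUT={f:-2; rest ⊤}
  B2: | IN={f:-2; rest ⊤} | OUT={a:0, f:-2; rest ⊤}
  B3: | IN={a:0, f:-2; rest ⊤} | OUT={a:-3, d:1, e:1, f:-2; rest ⊤}
  B4: | IN={d:1, f:-2; rest ⊤} | OUT={d:1, f:-2; rest ⊤}
  B5: | IN={d:1, f:-2; rest ⊤} | OUT={b:-3, d:1, f:-2; rest ⊤}
  B6: | IN={d:1, f:-2; rest ⊤} | OUT={d:1, f:-2; rest ⊤}
  B7: | IN={d:1, f:-2; rest ⊤} | OUT={f:-2; rest ⊤}
  B8: | IN={f:-2; rest ⊤} | OUT={f:-2; rest ⊤}
  B9: | IN={f:-2; rest ⊤} | OUT={b:5, c:-2, f:-2; rest ⊤}

Merge at B1: IN[B1] = OUT[B0] = {a: ⊤, b: ⊤, c: ⊤, d: ⊤, e: ⊤, f: -2}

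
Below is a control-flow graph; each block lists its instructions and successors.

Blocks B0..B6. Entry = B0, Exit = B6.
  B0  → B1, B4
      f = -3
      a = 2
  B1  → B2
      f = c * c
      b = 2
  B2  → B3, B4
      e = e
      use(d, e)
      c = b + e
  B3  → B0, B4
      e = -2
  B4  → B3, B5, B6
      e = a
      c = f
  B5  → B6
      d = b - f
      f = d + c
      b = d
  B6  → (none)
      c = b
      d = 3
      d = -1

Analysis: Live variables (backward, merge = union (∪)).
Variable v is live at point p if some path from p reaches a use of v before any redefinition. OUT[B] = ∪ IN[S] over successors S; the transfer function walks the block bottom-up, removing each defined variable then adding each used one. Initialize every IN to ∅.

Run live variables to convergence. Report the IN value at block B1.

Answer: {a, c, d, e}

Trace:
Fixpoint table:
  B0:   IN={b, c, d, e}   OUT={a, b, c, d, e, f}
  B1:   IN={a, c, d, e}   OUT={a, b, d, e, f}
  B2:   IN={a, b, d, e, f}   OUT={a, b, c, d, f}
  B3:   IN={a, b, c, d, f}   OUT={a, b, c, d, e, f}
  B4:   IN={a, b, d, f}   OUT={a, b, c, d, f}
  B5:   IN={b, c, f}   OUT={b}
  B6:   IN={b}   OUT={}

Merge at B1: OUT[B1] = IN[B2] = {a, b, d, e, f}
Applying B1's transfer function to that OUT value gives IN[B1] (row B1 above).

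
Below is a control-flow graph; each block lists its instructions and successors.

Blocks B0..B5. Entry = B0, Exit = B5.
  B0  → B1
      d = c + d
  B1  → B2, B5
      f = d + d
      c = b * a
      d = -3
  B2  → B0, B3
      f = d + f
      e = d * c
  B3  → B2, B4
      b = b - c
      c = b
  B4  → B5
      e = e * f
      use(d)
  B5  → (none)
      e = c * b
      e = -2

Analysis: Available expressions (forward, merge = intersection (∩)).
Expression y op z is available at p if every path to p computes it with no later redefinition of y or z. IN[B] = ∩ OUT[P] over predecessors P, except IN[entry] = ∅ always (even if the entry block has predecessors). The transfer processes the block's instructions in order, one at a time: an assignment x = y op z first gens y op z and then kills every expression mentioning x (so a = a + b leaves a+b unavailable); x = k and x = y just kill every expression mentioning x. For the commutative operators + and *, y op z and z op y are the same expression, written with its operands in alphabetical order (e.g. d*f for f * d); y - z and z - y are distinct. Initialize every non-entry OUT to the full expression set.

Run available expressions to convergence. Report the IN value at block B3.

Answer: {c*d}

Trace:
Per-block solution:
  B0:   IN={}   OUT={}
  B1:   IN={}   OUT={a*b}
  B2:   IN={}   OUT={c*d}
  B3:   IN={c*d}   OUT={}
  B4:   IN={}   OUT={}
  B5:   IN={}   OUT={b*c}

Merge at B3: IN[B3] = OUT[B2] = {c*d}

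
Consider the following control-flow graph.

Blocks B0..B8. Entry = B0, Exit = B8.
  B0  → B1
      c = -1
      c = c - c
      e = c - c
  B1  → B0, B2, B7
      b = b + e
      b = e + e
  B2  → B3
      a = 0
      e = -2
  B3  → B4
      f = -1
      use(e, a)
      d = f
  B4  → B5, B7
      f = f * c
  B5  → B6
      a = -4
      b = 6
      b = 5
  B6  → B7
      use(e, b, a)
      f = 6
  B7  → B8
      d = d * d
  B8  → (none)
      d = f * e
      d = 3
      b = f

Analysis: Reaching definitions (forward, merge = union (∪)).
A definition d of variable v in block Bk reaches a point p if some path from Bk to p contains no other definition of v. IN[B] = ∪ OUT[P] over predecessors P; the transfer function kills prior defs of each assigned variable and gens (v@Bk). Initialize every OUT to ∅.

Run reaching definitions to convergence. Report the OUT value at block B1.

Answer: {b@B1, c@B0, e@B0}

Derivation:
Fixpoint table:
  B0:  IN={b@B1, c@B0, e@B0}  OUT={b@B1, c@B0, e@B0}
  B1:  IN={b@B1, c@B0, e@B0}  OUT={b@B1, c@B0, e@B0}
  B2:  IN={b@B1, c@B0, e@B0}  OUT={a@B2, b@B1, c@B0, e@B2}
  B3:  IN={a@B2, b@B1, c@B0, e@B2}  OUT={a@B2, b@B1, c@B0, d@B3, e@B2, f@B3}
  B4:  IN={a@B2, b@B1, c@B0, d@B3, e@B2, f@B3}  OUT={a@B2, b@B1, c@B0, d@B3, e@B2, f@B4}
  B5:  IN={a@B2, b@B1, c@B0, d@B3, e@B2, f@B4}  OUT={a@B5, b@B5, c@B0, d@B3, e@B2, f@B4}
  B6:  IN={a@B5, b@B5, c@B0, d@B3, e@B2, f@B4}  OUT={a@B5, b@B5, c@B0, d@B3, e@B2, f@B6}
  B7:  IN={a@B2, a@B5, b@B1, b@B5, c@B0, d@B3, e@B0, e@B2, f@B4, f@B6}  OUT={a@B2, a@B5, b@B1, b@B5, c@B0, d@B7, e@B0, e@B2, f@B4, f@B6}
  B8:  IN={a@B2, a@B5, b@B1, b@B5, c@B0, d@B7, e@B0, e@B2, f@B4, f@B6}  OUT={a@B2, a@B5, b@B8, c@B0, d@B8, e@B0, e@B2, f@B4, f@B6}

Merge at B1: IN[B1] = OUT[B0] = {b@B1, c@B0, e@B0}
Applying B1's transfer function to that IN value gives OUT[B1] (row B1 above).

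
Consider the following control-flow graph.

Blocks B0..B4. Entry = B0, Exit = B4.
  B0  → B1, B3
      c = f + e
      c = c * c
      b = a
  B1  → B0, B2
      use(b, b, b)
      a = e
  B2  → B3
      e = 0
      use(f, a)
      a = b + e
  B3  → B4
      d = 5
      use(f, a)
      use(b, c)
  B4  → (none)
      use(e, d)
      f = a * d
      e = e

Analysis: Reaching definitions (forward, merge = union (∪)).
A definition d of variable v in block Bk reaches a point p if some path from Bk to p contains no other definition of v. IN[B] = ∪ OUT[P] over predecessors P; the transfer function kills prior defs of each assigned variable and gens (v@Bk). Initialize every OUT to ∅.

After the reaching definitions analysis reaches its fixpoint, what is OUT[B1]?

Fixpoint table:
  B0: | IN={a@B1, b@B0, c@B0} | OUT={a@B1, b@B0, c@B0}
  B1: | IN={a@B1, b@B0, c@B0} | OUT={a@B1, b@B0, c@B0}
  B2: | IN={a@B1, b@B0, c@B0} | OUT={a@B2, b@B0, c@B0, e@B2}
  B3: | IN={a@B1, a@B2, b@B0, c@B0, e@B2} | OUT={a@B1, a@B2, b@B0, c@B0, d@B3, e@B2}
  B4: | IN={a@B1, a@B2, b@B0, c@B0, d@B3, e@B2} | OUT={a@B1, a@B2, b@B0, c@B0, d@B3, e@B4, f@B4}

Merge at B1: IN[B1] = OUT[B0] = {a@B1, b@B0, c@B0}
Applying B1's transfer function to that IN value gives OUT[B1] (row B1 above).

Answer: {a@B1, b@B0, c@B0}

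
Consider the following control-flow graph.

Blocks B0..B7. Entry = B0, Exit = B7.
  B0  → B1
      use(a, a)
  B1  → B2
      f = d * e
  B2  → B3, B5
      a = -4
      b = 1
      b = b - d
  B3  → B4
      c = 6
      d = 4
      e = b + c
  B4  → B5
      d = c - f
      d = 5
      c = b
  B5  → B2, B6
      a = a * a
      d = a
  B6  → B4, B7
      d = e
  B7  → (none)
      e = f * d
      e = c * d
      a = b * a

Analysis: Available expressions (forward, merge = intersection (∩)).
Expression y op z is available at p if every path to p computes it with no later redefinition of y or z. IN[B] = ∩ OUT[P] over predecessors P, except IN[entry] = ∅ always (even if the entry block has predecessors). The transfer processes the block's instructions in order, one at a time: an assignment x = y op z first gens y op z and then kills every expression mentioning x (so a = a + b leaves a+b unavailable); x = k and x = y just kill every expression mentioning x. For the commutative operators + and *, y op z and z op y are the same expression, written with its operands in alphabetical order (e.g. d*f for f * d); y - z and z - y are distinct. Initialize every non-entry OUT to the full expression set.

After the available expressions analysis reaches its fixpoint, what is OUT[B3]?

Answer: {b+c}

Derivation:
Converged values:
  B0:   IN={}   OUT={}
  B1:   IN={}   OUT={d*e}
  B2:   IN={}   OUT={}
  B3:   IN={}   OUT={b+c}
  B4:   IN={}   OUT={}
  B5:   IN={}   OUT={}
  B6:   IN={}   OUT={}
  B7:   IN={}   OUT={c*d, d*f}

Merge at B3: IN[B3] = OUT[B2] = {}
Applying B3's transfer function to that IN value gives OUT[B3] (row B3 above).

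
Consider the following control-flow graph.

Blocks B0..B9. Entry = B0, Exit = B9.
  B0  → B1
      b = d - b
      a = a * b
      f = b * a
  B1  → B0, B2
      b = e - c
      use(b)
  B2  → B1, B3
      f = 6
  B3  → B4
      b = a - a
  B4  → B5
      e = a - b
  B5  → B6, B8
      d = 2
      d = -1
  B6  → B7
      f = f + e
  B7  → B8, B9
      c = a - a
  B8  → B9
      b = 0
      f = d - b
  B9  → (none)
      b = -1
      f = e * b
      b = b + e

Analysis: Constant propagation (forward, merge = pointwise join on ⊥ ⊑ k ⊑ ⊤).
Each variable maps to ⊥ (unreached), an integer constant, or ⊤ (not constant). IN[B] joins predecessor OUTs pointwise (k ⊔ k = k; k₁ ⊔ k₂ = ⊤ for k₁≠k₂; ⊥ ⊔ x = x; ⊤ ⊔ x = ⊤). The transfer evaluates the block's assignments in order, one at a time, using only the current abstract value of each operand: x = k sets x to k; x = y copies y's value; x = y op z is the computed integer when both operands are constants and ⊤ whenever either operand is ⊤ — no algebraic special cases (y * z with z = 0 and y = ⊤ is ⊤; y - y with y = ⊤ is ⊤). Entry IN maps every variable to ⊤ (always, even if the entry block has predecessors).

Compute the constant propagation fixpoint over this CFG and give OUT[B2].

Per-block solution:
  B0:   IN=(all ⊤)   OUT=(all ⊤)
  B1:   IN=(all ⊤)   OUT=(all ⊤)
  B2:   IN=(all ⊤)   OUT={f:6; rest ⊤}
  B3:   IN={f:6; rest ⊤}   OUT={f:6; rest ⊤}
  B4:   IN={f:6; rest ⊤}   OUT={f:6; rest ⊤}
  B5:   IN={f:6; rest ⊤}   OUT={d:-1, f:6; rest ⊤}
  B6:   IN={d:-1, f:6; rest ⊤}   OUT={d:-1; rest ⊤}
  B7:   IN={d:-1; rest ⊤}   OUT={d:-1; rest ⊤}
  B8:   IN={d:-1; rest ⊤}   OUT={b:0, d:-1, f:-1; rest ⊤}
  B9:   IN={d:-1; rest ⊤}   OUT={d:-1; rest ⊤}

Merge at B2: IN[B2] = OUT[B1] = {a: ⊤, b: ⊤, c: ⊤, d: ⊤, e: ⊤, f: ⊤}
Applying B2's transfer function to that IN value gives OUT[B2] (row B2 above).

Answer: {a: ⊤, b: ⊤, c: ⊤, d: ⊤, e: ⊤, f: 6}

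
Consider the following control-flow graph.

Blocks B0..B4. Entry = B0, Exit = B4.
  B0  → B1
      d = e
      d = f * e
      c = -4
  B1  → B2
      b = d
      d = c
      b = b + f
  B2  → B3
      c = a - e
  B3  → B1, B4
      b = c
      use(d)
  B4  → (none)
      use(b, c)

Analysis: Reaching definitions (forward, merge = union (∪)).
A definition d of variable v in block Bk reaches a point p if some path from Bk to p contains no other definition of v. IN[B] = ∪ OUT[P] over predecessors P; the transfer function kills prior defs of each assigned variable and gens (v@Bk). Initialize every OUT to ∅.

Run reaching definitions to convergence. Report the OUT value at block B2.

Answer: {b@B1, c@B2, d@B1}

Derivation:
Per-block solution:
  B0: | IN={} | OUT={c@B0, d@B0}
  B1: | IN={b@B3, c@B0, c@B2, d@B0, d@B1} | OUT={b@B1, c@B0, c@B2, d@B1}
  B2: | IN={b@B1, c@B0, c@B2, d@B1} | OUT={b@B1, c@B2, d@B1}
  B3: | IN={b@B1, c@B2, d@B1} | OUT={b@B3, c@B2, d@B1}
  B4: | IN={b@B3, c@B2, d@B1} | OUT={b@B3, c@B2, d@B1}

Merge at B2: IN[B2] = OUT[B1] = {b@B1, c@B0, c@B2, d@B1}
Applying B2's transfer function to that IN value gives OUT[B2] (row B2 above).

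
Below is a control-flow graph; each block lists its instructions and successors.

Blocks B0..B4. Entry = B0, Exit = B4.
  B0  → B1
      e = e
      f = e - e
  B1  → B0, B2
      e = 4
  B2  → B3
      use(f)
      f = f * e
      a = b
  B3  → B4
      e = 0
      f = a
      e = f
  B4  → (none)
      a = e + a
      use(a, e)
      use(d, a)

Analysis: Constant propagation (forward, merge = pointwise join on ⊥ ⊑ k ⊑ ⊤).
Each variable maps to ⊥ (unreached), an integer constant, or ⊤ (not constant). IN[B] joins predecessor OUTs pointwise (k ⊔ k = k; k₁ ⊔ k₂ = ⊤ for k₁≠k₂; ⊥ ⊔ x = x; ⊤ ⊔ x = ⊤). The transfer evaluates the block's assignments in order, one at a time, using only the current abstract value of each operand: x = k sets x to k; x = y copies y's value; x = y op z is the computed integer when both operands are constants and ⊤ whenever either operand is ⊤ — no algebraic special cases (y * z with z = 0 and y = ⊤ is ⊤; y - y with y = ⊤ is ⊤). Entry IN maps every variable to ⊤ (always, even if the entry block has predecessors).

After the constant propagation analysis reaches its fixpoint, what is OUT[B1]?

Answer: {a: ⊤, b: ⊤, c: ⊤, d: ⊤, e: 4, f: ⊤}

Working:
Converged values:
  B0:   IN=(all ⊤)   OUT=(all ⊤)
  B1:   IN=(all ⊤)   OUT={e:4; rest ⊤}
  B2:   IN={e:4; rest ⊤}   OUT={e:4; rest ⊤}
  B3:   IN={e:4; rest ⊤}   OUT=(all ⊤)
  B4:   IN=(all ⊤)   OUT=(all ⊤)

Merge at B1: IN[B1] = OUT[B0] = {a: ⊤, b: ⊤, c: ⊤, d: ⊤, e: ⊤, f: ⊤}
Applying B1's transfer function to that IN value gives OUT[B1] (row B1 above).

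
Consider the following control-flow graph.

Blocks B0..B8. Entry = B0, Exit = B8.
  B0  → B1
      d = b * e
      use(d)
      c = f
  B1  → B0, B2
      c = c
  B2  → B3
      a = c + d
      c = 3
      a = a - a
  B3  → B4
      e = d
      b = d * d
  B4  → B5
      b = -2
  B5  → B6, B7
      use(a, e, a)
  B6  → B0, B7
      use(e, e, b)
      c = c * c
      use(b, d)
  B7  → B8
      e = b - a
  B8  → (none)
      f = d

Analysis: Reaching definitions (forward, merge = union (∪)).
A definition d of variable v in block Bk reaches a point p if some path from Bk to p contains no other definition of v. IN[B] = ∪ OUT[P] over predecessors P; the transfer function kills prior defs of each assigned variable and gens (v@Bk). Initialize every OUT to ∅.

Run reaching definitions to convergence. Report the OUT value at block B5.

Fixpoint table:
  B0:   IN={a@B2, b@B4, c@B1, c@B6, d@B0, e@B3}   OUT={a@B2, b@B4, c@B0, d@B0, e@B3}
  B1:   IN={a@B2, b@B4, c@B0, d@B0, e@B3}   OUT={a@B2, b@B4, c@B1, d@B0, e@B3}
  B2:   IN={a@B2, b@B4, c@B1, d@B0, e@B3}   OUT={a@B2, b@B4, c@B2, d@B0, e@B3}
  B3:   IN={a@B2, b@B4, c@B2, d@B0, e@B3}   OUT={a@B2, b@B3, c@B2, d@B0, e@B3}
  B4:   IN={a@B2, b@B3, c@B2, d@B0, e@B3}   OUT={a@B2, b@B4, c@B2, d@B0, e@B3}
  B5:   IN={a@B2, b@B4, c@B2, d@B0, e@B3}   OUT={a@B2, b@B4, c@B2, d@B0, e@B3}
  B6:   IN={a@B2, b@B4, c@B2, d@B0, e@B3}   OUT={a@B2, b@B4, c@B6, d@B0, e@B3}
  B7:   IN={a@B2, b@B4, c@B2, c@B6, d@B0, e@B3}   OUT={a@B2, b@B4, c@B2, c@B6, d@B0, e@B7}
  B8:   IN={a@B2, b@B4, c@B2, c@B6, d@B0, e@B7}   OUT={a@B2, b@B4, c@B2, c@B6, d@B0, e@B7, f@B8}

Merge at B5: IN[B5] = OUT[B4] = {a@B2, b@B4, c@B2, d@B0, e@B3}
Applying B5's transfer function to that IN value gives OUT[B5] (row B5 above).

Answer: {a@B2, b@B4, c@B2, d@B0, e@B3}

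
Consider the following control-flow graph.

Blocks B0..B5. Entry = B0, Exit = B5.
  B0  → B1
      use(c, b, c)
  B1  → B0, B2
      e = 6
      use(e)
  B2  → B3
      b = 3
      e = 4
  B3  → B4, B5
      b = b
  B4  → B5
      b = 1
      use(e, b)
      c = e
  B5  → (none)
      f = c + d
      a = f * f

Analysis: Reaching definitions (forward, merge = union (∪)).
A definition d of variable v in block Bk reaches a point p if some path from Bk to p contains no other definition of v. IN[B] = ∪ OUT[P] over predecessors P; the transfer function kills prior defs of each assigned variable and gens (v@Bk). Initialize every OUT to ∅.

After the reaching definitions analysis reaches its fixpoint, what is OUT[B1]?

Converged values:
  B0:  IN={e@B1}  OUT={e@B1}
  B1:  IN={e@B1}  OUT={e@B1}
  B2:  IN={e@B1}  OUT={b@B2, e@B2}
  B3:  IN={b@B2, e@B2}  OUT={b@B3, e@B2}
  B4:  IN={b@B3, e@B2}  OUT={b@B4, c@B4, e@B2}
  B5:  IN={b@B3, b@B4, c@B4, e@B2}  OUT={a@B5, b@B3, b@B4, c@B4, e@B2, f@B5}

Merge at B1: IN[B1] = OUT[B0] = {e@B1}
Applying B1's transfer function to that IN value gives OUT[B1] (row B1 above).

Answer: {e@B1}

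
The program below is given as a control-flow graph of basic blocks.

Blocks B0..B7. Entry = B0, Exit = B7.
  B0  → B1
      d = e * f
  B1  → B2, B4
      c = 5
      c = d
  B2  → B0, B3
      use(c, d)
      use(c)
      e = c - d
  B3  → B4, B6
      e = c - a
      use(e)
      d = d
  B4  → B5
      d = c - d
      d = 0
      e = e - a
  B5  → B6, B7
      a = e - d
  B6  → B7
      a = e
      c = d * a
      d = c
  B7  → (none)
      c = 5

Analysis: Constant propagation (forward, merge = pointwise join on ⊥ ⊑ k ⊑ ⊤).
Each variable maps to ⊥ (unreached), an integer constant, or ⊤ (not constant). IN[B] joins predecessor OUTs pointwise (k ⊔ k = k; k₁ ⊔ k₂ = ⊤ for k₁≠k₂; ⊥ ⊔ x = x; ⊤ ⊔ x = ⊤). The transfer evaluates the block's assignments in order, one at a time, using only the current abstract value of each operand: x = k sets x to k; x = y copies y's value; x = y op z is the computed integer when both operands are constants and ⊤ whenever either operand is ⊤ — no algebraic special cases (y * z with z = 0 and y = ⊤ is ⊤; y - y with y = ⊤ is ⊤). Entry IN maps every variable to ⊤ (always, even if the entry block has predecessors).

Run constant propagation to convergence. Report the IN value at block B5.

Converged values:
  B0: | IN=(all ⊤) | OUT=(all ⊤)
  B1: | IN=(all ⊤) | OUT=(all ⊤)
  B2: | IN=(all ⊤) | OUT=(all ⊤)
  B3: | IN=(all ⊤) | OUT=(all ⊤)
  B4: | IN=(all ⊤) | OUT={d:0; rest ⊤}
  B5: | IN={d:0; rest ⊤} | OUT={d:0; rest ⊤}
  B6: | IN=(all ⊤) | OUT=(all ⊤)
  B7: | IN=(all ⊤) | OUT={c:5; rest ⊤}

Merge at B5: IN[B5] = OUT[B4] = {a: ⊤, b: ⊤, c: ⊤, d: 0, e: ⊤, f: ⊤}

Answer: {a: ⊤, b: ⊤, c: ⊤, d: 0, e: ⊤, f: ⊤}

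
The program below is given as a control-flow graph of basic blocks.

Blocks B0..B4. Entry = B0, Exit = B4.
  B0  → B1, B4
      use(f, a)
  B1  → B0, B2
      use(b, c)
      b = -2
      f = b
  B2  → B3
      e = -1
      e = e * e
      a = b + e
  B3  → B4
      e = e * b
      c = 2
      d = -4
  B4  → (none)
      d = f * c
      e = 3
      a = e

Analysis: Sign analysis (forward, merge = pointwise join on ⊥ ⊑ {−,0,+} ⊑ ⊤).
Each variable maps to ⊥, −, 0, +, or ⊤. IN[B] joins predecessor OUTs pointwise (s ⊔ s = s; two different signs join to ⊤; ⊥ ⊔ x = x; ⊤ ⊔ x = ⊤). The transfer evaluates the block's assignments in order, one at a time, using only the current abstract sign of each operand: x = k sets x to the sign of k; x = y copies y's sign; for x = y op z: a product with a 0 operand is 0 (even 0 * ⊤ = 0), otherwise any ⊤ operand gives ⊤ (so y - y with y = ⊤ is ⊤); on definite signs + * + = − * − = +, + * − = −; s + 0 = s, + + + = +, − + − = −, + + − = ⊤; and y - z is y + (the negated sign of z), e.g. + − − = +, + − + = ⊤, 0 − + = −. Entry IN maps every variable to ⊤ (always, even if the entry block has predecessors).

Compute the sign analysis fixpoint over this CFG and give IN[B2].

Per-block solution:
  B0:  IN=(all ⊤)  OUT=(all ⊤)
  B1:  IN=(all ⊤)  OUT={b:-, f:-; rest ⊤}
  B2:  IN={b:-, f:-; rest ⊤}  OUT={b:-, e:+, f:-; rest ⊤}
  B3:  IN={b:-, e:+, f:-; rest ⊤}  OUT={b:-, c:+, d:-, e:-, f:-; rest ⊤}
  B4:  IN=(all ⊤)  OUT={a:+, e:+; rest ⊤}

Merge at B2: IN[B2] = OUT[B1] = {a: ⊤, b: -, c: ⊤, d: ⊤, e: ⊤, f: -}

Answer: {a: ⊤, b: -, c: ⊤, d: ⊤, e: ⊤, f: -}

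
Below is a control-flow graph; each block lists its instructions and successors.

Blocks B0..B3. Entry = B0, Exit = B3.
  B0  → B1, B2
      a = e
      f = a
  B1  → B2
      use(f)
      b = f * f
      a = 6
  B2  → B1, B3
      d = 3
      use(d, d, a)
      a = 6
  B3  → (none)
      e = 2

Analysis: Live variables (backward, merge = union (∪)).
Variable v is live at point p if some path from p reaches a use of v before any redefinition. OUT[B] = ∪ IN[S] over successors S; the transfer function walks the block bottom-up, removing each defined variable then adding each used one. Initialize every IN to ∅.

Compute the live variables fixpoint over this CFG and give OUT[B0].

Answer: {a, f}

Trace:
Per-block solution:
  B0: | IN={e} | OUT={a, f}
  B1: | IN={f} | OUT={a, f}
  B2: | IN={a, f} | OUT={f}
  B3: | IN={} | OUT={}

Merge at B0: OUT[B0] = IN[B1] ⊔ IN[B2] = {a, f}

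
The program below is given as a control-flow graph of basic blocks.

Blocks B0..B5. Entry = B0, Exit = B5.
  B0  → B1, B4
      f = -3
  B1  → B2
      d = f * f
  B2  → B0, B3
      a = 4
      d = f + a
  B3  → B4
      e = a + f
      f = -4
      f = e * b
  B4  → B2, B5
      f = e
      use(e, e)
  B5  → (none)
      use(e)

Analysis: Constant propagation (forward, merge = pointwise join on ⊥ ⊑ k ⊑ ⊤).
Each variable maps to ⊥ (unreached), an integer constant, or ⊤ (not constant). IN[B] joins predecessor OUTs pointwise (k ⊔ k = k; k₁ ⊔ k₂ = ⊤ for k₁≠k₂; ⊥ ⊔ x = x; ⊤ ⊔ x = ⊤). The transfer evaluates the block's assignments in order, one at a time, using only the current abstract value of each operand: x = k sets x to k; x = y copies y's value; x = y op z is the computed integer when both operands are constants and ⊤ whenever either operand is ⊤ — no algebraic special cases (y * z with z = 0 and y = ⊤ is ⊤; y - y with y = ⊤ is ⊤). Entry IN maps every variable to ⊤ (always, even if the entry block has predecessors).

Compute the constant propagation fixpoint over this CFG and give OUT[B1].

Answer: {a: ⊤, b: ⊤, c: ⊤, d: 9, e: ⊤, f: -3}

Trace:
Fixpoint table:
  B0:   IN=(all ⊤)   OUT={f:-3; rest ⊤}
  B1:   IN={f:-3; rest ⊤}   OUT={d:9, f:-3; rest ⊤}
  B2:   IN=(all ⊤)   OUT={a:4; rest ⊤}
  B3:   IN={a:4; rest ⊤}   OUT={a:4; rest ⊤}
  B4:   IN=(all ⊤)   OUT=(all ⊤)
  B5:   IN=(all ⊤)   OUT=(all ⊤)

Merge at B1: IN[B1] = OUT[B0] = {a: ⊤, b: ⊤, c: ⊤, d: ⊤, e: ⊤, f: -3}
Applying B1's transfer function to that IN value gives OUT[B1] (row B1 above).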